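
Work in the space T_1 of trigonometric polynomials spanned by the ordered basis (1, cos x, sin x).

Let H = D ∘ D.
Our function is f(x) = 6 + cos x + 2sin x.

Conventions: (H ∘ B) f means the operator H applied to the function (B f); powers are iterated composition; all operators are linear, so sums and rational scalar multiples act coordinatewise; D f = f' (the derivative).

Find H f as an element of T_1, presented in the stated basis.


the image equals g(x) = -cos x - 2sin x

D f = 2cos x - sin x
D D f = -cos x - 2sin x


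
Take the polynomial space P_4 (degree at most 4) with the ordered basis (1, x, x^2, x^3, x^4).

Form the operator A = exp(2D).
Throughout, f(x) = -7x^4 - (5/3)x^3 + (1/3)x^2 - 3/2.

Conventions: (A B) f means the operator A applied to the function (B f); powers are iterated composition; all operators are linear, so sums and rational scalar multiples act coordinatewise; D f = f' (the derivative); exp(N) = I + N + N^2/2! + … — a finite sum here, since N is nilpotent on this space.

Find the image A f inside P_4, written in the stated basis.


order-1 term: -56x^3 - 10x^2 + (4/3)x
order-2 term: -168x^2 - 20x + 4/3
order-3 term: -224x - 40/3
order-4 term: -112
the series for exp(2D) f terminates at order 4
exp(2D) f = -7x^4 - (173/3)x^3 - (533/3)x^2 - (728/3)x - 251/2

g(x) = -7x^4 - (173/3)x^3 - (533/3)x^2 - (728/3)x - 251/2


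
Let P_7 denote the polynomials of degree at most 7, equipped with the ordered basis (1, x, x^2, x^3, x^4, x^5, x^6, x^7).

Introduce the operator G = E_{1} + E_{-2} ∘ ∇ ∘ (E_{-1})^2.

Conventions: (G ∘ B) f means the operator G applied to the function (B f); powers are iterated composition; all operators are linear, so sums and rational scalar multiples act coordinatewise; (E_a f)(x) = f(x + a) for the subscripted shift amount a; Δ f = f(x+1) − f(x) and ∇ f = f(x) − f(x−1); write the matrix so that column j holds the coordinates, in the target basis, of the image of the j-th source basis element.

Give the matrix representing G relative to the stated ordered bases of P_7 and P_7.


the matrix is [[1, 2, -8, 62, -368, 2102, -11528, 61742]; [0, 1, 4, -24, 248, -1840, 12612, -80696]; [0, 0, 1, 6, -48, 620, -5520, 44142]; [0, 0, 0, 1, 8, -80, 1240, -12880]; [0, 0, 0, 0, 1, 10, -120, 2170]; [0, 0, 0, 0, 0, 1, 12, -168]; [0, 0, 0, 0, 0, 0, 1, 14]; [0, 0, 0, 0, 0, 0, 0, 1]] (rows listed top to bottom)

image of 1: 1
image of x: x + 2
image of x^2: x^2 + 4x - 8
image of x^3: x^3 + 6x^2 - 24x + 62
image of x^4: x^4 + 8x^3 - 48x^2 + 248x - 368
image of x^5: x^5 + 10x^4 - 80x^3 + 620x^2 - 1840x + 2102
image of x^6: x^6 + 12x^5 - 120x^4 + 1240x^3 - 5520x^2 + 12612x - 11528
image of x^7: x^7 + 14x^6 - 168x^5 + 2170x^4 - 12880x^3 + 44142x^2 - 80696x + 61742
each image's coordinates form column j of the matrix


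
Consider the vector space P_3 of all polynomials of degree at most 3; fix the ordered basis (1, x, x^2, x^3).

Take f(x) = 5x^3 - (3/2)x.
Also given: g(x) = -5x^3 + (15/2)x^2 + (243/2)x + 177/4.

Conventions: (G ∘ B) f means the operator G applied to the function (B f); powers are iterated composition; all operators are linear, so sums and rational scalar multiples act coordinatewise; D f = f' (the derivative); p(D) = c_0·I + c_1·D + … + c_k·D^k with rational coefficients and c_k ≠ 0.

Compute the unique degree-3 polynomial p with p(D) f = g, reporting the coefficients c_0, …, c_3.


p(D) = -I + (1/2)·D + 4·D^2 + (3/2)·D^3, i.e. c_0 = -1, c_1 = 1/2, c_2 = 4, c_3 = 3/2

D^0 f = 5x^3 - (3/2)x
D^1 f = 15x^2 - 3/2
D^2 f = 30x
D^3 f = 30
matching coefficients of g against c_0 f + c_1 Df + … from the top degree down determines the c_i
solution: c_0 = -1, c_1 = 1/2, c_2 = 4, c_3 = 3/2


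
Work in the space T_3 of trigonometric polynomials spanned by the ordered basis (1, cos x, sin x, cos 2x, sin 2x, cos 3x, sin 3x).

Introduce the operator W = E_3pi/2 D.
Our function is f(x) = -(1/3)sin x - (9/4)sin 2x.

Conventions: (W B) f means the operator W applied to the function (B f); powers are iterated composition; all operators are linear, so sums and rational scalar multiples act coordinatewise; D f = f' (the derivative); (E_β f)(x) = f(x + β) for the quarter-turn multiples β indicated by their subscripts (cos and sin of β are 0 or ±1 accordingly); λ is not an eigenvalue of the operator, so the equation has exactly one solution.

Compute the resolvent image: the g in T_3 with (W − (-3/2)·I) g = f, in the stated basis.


write g with unknown coordinates in the stated basis and equate coefficients in (W − (-3/2)·I) g = f
solving from the highest basis element down gives g = -(2/15)sin x - (18/25)cos 2x - (27/50)sin 2x
check: W g = -(2/15)sin x + (27/25)cos 2x - (36/25)sin 2x
so W g − (-3/2)·g = -(1/3)sin x - (9/4)sin 2x = f ✓

the image equals g(x) = -(2/15)sin x - (18/25)cos 2x - (27/50)sin 2x


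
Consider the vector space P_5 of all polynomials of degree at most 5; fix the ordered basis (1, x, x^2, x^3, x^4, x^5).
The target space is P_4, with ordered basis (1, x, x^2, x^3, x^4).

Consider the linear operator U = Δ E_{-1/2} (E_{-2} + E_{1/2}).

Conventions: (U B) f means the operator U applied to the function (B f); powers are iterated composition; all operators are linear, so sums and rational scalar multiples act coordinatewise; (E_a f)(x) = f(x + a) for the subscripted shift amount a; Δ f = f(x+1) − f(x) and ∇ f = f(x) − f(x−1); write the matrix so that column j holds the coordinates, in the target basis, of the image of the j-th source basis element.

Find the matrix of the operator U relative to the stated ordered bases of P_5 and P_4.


image of 1: 0
image of x: 2
image of x^2: 4x - 3
image of x^3: 6x^2 - 9x + 53/4
image of x^4: 8x^3 - 18x^2 + 53x - 33
image of x^5: 10x^4 - 30x^3 + (265/2)x^2 - 165x + 1457/16
each image's coordinates form column j of the matrix

the matrix is [[0, 2, -3, 53/4, -33, 1457/16]; [0, 0, 4, -9, 53, -165]; [0, 0, 0, 6, -18, 265/2]; [0, 0, 0, 0, 8, -30]; [0, 0, 0, 0, 0, 10]] (rows listed top to bottom)


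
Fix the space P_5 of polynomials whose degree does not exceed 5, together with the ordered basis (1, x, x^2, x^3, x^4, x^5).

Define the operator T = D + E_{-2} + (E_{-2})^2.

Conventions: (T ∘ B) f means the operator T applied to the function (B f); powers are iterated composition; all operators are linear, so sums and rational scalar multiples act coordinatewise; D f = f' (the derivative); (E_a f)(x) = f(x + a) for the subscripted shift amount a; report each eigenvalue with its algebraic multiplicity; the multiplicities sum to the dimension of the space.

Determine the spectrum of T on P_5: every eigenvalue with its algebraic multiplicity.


image of 1: 2
image of x: 2x - 5
image of x^2: 2x^2 - 10x + 20
image of x^3: 2x^3 - 15x^2 + 60x - 72
image of x^4: 2x^4 - 20x^3 + 120x^2 - 288x + 272
image of x^5: 2x^5 - 25x^4 + 200x^3 - 720x^2 + 1360x - 1056
the matrix is upper triangular; its diagonal is (2, 2, 2, 2, 2, 2)
for a triangular matrix the eigenvalues are the diagonal entries, with algebraic multiplicity their repetition count

λ = 2 (multiplicity 6)


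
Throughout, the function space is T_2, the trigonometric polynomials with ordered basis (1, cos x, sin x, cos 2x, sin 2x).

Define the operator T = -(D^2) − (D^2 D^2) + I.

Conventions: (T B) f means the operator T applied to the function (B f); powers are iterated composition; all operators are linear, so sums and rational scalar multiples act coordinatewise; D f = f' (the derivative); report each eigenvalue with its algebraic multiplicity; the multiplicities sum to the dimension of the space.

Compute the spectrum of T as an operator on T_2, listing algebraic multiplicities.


λ = -11 (multiplicity 2), λ = 1 (multiplicity 3)

image of 1: 1
image of cos x: cos x
image of sin x: sin x
image of cos 2x: -11cos 2x
image of sin 2x: -11sin 2x
the matrix is diagonal; its diagonal is (1, 1, 1, -11, -11)
for a triangular matrix the eigenvalues are the diagonal entries, with algebraic multiplicity their repetition count


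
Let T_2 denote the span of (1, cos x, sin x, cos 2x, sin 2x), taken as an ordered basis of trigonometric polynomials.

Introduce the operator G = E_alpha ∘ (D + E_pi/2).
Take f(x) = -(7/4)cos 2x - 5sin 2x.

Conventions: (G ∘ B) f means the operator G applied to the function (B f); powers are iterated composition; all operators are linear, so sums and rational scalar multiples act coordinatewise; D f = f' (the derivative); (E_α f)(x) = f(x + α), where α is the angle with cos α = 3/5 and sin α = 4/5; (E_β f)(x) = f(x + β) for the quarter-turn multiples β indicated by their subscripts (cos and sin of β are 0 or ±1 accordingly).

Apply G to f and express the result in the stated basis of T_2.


the image equals g(x) = (1047/100)cos 2x + (277/50)sin 2x

D f = -10cos 2x + (7/2)sin 2x
E_pi/2 f = (7/4)cos 2x + 5sin 2x
(D + E_pi/2) f = -(33/4)cos 2x + (17/2)sin 2x
E_alpha (D + E_pi/2) f = (1047/100)cos 2x + (277/50)sin 2x


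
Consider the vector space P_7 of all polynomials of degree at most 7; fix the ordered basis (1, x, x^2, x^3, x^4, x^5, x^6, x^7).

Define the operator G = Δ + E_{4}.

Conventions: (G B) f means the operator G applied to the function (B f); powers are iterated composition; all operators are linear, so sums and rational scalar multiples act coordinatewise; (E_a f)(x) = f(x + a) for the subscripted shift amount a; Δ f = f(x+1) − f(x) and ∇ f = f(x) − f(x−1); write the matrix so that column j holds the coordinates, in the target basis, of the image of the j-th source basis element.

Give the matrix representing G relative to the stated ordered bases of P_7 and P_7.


image of 1: 1
image of x: x + 5
image of x^2: x^2 + 10x + 17
image of x^3: x^3 + 15x^2 + 51x + 65
image of x^4: x^4 + 20x^3 + 102x^2 + 260x + 257
image of x^5: x^5 + 25x^4 + 170x^3 + 650x^2 + 1285x + 1025
image of x^6: x^6 + 30x^5 + 255x^4 + 1300x^3 + 3855x^2 + 6150x + 4097
image of x^7: x^7 + 35x^6 + 357x^5 + 2275x^4 + 8995x^3 + 21525x^2 + 28679x + 16385
each image's coordinates form column j of the matrix

the matrix is [[1, 5, 17, 65, 257, 1025, 4097, 16385]; [0, 1, 10, 51, 260, 1285, 6150, 28679]; [0, 0, 1, 15, 102, 650, 3855, 21525]; [0, 0, 0, 1, 20, 170, 1300, 8995]; [0, 0, 0, 0, 1, 25, 255, 2275]; [0, 0, 0, 0, 0, 1, 30, 357]; [0, 0, 0, 0, 0, 0, 1, 35]; [0, 0, 0, 0, 0, 0, 0, 1]] (rows listed top to bottom)


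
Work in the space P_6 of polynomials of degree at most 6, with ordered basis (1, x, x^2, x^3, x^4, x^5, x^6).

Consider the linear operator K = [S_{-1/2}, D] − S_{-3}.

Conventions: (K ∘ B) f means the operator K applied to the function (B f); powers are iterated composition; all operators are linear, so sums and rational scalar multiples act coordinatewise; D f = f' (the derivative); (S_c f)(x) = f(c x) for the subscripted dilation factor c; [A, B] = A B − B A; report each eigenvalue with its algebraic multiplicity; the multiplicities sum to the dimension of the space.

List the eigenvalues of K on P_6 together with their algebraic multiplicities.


λ = -729 (multiplicity 1), λ = -81 (multiplicity 1), λ = -9 (multiplicity 1), λ = -1 (multiplicity 1), λ = 3 (multiplicity 1), λ = 27 (multiplicity 1), λ = 243 (multiplicity 1)

image of 1: -1
image of x: 3x + 3/2
image of x^2: -9x^2 - (3/2)x
image of x^3: 27x^3 + (9/8)x^2
image of x^4: -81x^4 - (3/4)x^3
image of x^5: 243x^5 + (15/32)x^4
image of x^6: -729x^6 - (9/32)x^5
the matrix is upper triangular; its diagonal is (-1, 3, -9, 27, -81, 243, -729)
for a triangular matrix the eigenvalues are the diagonal entries, with algebraic multiplicity their repetition count


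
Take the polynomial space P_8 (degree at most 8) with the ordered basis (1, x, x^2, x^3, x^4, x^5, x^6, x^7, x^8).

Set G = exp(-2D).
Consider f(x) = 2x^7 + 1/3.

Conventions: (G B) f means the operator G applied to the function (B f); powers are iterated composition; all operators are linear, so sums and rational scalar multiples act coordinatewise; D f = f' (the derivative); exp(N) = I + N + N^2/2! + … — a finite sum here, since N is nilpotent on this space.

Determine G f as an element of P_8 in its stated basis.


order-1 term: -28x^6
order-2 term: 168x^5
order-3 term: -560x^4
order-4 term: 1120x^3
order-5 term: -1344x^2
order-6 term: 896x
order-7 term: -256
the series for exp(-2D) f terminates at order 7
exp(-2D) f = 2x^7 - 28x^6 + 168x^5 - 560x^4 + 1120x^3 - 1344x^2 + 896x - 767/3

the result is g(x) = 2x^7 - 28x^6 + 168x^5 - 560x^4 + 1120x^3 - 1344x^2 + 896x - 767/3


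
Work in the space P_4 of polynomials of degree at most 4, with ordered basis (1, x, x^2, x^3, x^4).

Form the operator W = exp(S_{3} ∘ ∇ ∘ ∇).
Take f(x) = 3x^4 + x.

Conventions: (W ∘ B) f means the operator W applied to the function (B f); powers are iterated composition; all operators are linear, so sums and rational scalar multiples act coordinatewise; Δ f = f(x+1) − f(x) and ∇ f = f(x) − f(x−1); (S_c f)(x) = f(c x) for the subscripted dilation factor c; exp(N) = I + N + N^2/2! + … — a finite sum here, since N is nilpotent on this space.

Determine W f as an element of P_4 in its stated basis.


order-1 term: 324x^2 - 216x + 42
order-2 term: 324
the series for exp(S_{3} ∘ ∇ ∘ ∇) f terminates at order 2
exp(S_{3} ∘ ∇ ∘ ∇) f = 3x^4 + 324x^2 - 215x + 366

g(x) = 3x^4 + 324x^2 - 215x + 366


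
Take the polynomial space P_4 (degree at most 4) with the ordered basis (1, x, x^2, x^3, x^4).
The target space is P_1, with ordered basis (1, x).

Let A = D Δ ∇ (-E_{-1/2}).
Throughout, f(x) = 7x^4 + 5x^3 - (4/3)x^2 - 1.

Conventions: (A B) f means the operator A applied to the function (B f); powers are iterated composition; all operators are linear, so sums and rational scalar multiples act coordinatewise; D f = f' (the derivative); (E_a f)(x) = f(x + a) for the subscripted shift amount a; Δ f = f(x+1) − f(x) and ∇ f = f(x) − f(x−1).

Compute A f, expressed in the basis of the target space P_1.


E_{-1/2} f = 7x^4 - 9x^3 + (5/3)x^2 + (19/12)x - 73/48
(-E_{-1/2}) f = -7x^4 + 9x^3 - (5/3)x^2 - (19/12)x + 73/48
∇ (-E_{-1/2}) f = -28x^3 + 69x^2 - (175/3)x + 193/12
Δ ∇ (-E_{-1/2}) f = -84x^2 + 54x - 52/3
D Δ ∇ (-E_{-1/2}) f = -168x + 54

the result is g(x) = -168x + 54


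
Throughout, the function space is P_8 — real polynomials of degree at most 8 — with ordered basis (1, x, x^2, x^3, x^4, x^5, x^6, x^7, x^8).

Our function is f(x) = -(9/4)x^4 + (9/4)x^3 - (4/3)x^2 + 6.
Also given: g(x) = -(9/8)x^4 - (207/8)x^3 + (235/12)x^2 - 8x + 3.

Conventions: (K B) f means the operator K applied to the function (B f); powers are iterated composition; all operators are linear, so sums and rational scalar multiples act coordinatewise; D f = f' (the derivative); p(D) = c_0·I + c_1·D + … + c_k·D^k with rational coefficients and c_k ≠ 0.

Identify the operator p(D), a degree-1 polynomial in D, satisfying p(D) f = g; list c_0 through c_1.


D^0 f = -(9/4)x^4 + (9/4)x^3 - (4/3)x^2 + 6
D^1 f = -9x^3 + (27/4)x^2 - (8/3)x
matching coefficients of g against c_0 f + c_1 Df + … from the top degree down determines the c_i
solution: c_0 = 1/2, c_1 = 3

c_0 = 1/2, c_1 = 3


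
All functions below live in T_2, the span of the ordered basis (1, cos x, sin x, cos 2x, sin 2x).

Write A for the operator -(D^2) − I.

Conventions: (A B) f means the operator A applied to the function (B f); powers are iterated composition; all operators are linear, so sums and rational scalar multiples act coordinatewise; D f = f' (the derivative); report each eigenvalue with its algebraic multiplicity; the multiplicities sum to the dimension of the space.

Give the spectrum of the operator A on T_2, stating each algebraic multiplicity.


λ = -1 (multiplicity 1), λ = 0 (multiplicity 2), λ = 3 (multiplicity 2)

image of 1: -1
image of cos x: 0
image of sin x: 0
image of cos 2x: 3cos 2x
image of sin 2x: 3sin 2x
the matrix is diagonal; its diagonal is (-1, 0, 0, 3, 3)
for a triangular matrix the eigenvalues are the diagonal entries, with algebraic multiplicity their repetition count


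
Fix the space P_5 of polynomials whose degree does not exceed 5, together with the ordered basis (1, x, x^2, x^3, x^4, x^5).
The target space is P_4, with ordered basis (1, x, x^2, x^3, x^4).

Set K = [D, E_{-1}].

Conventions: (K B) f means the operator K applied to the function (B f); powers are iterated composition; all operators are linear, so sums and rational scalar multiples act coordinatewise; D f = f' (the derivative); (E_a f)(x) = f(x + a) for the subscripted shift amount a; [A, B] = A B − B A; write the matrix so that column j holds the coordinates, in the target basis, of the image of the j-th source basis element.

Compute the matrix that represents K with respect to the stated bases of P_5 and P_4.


image of 1: 0
image of x: 0
image of x^2: 0
image of x^3: 0
image of x^4: 0
image of x^5: 0
each image's coordinates form column j of the matrix

the matrix is [[0, 0, 0, 0, 0, 0]; [0, 0, 0, 0, 0, 0]; [0, 0, 0, 0, 0, 0]; [0, 0, 0, 0, 0, 0]; [0, 0, 0, 0, 0, 0]] (rows listed top to bottom)


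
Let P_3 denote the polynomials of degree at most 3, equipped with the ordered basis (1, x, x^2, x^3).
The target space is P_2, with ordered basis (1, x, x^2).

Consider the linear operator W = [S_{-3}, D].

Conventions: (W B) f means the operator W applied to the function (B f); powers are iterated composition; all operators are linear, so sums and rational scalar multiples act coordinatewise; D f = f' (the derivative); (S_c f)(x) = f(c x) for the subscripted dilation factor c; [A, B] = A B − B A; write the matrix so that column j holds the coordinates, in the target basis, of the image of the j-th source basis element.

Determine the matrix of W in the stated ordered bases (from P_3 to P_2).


image of 1: 0
image of x: 4
image of x^2: -24x
image of x^3: 108x^2
each image's coordinates form column j of the matrix

the matrix is [[0, 4, 0, 0]; [0, 0, -24, 0]; [0, 0, 0, 108]] (rows listed top to bottom)


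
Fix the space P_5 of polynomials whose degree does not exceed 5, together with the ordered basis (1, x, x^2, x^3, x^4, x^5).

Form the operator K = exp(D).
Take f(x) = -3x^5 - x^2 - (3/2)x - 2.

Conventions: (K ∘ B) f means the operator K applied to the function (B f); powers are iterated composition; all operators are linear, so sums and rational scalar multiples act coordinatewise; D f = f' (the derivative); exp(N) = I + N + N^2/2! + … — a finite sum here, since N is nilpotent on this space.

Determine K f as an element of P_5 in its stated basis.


g(x) = -3x^5 - 15x^4 - 30x^3 - 31x^2 - (37/2)x - 15/2

order-1 term: -15x^4 - 2x - 3/2
order-2 term: -30x^3 - 1
order-3 term: -30x^2
order-4 term: -15x
order-5 term: -3
the series for exp(D) f terminates at order 5
exp(D) f = -3x^5 - 15x^4 - 30x^3 - 31x^2 - (37/2)x - 15/2


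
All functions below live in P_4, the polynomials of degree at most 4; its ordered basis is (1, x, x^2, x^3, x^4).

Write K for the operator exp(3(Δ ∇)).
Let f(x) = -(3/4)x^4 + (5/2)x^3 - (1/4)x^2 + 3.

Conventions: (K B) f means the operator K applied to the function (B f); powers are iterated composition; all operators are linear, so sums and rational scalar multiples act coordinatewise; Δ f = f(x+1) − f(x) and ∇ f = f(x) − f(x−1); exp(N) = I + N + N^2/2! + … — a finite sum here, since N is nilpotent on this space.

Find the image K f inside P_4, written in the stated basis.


g(x) = -(3/4)x^4 + (5/2)x^3 - (109/4)x^2 + 45x - 84

order-1 term: -27x^2 + 45x - 6
order-2 term: -81
the series for exp(3(Δ ∇)) f terminates at order 2
exp(3(Δ ∇)) f = -(3/4)x^4 + (5/2)x^3 - (109/4)x^2 + 45x - 84


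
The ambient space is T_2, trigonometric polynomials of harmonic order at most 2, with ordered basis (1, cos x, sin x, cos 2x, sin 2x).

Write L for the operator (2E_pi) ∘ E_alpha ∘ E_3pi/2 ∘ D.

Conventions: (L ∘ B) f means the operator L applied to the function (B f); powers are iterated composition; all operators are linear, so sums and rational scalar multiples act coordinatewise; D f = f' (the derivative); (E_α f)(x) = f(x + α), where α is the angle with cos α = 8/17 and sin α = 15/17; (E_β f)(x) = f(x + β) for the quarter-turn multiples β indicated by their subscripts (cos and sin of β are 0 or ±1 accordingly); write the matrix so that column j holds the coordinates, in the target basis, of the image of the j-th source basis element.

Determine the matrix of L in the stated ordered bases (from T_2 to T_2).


the matrix is [[0, 0, 0, 0, 0]; [0, -16/17, -30/17, 0, 0]; [0, 30/17, -16/17, 0, 0]; [0, 0, 0, 960/289, 644/289]; [0, 0, 0, -644/289, 960/289]] (rows listed top to bottom)

image of 1: 0
image of cos x: -(16/17)cos x + (30/17)sin x
image of sin x: -(30/17)cos x - (16/17)sin x
image of cos 2x: (960/289)cos 2x - (644/289)sin 2x
image of sin 2x: (644/289)cos 2x + (960/289)sin 2x
each image's coordinates form column j of the matrix


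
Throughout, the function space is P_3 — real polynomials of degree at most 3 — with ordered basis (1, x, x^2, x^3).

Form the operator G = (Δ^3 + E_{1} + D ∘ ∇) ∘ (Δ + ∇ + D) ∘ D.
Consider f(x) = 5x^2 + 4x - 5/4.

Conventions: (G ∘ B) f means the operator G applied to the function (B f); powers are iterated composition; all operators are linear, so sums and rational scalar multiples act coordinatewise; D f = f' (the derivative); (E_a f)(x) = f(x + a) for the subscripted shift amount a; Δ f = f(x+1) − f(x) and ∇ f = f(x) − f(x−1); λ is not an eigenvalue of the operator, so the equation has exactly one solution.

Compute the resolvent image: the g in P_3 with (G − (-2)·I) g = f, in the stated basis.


write g with unknown coordinates in the stated basis and equate coefficients in (G − (-2)·I) g = f
solving from the highest basis element down gives g = (5/2)x^2 + 2x - 65/8
check: G g = 15
so G g − (-2)·g = 5x^2 + 4x - 5/4 = f ✓

the result is g(x) = (5/2)x^2 + 2x - 65/8


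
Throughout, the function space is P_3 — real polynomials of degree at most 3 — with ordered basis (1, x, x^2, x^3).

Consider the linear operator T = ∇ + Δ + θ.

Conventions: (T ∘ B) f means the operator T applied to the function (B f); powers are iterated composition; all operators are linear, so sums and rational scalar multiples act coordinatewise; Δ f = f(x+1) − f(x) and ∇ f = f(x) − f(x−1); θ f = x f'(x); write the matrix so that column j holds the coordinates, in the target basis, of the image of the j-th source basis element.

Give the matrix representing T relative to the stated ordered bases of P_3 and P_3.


the matrix is [[0, 2, 0, 2]; [0, 1, 4, 0]; [0, 0, 2, 6]; [0, 0, 0, 3]] (rows listed top to bottom)

image of 1: 0
image of x: x + 2
image of x^2: 2x^2 + 4x
image of x^3: 3x^3 + 6x^2 + 2
each image's coordinates form column j of the matrix


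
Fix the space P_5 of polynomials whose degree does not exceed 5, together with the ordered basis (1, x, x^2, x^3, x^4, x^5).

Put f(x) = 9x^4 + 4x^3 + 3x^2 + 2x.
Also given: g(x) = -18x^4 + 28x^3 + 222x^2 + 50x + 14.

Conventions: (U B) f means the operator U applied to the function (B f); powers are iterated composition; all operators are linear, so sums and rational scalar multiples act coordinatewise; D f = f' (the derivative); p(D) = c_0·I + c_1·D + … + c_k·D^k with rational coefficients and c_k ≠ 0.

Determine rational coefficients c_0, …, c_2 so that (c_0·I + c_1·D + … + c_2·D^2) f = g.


D^0 f = 9x^4 + 4x^3 + 3x^2 + 2x
D^1 f = 36x^3 + 12x^2 + 6x + 2
D^2 f = 108x^2 + 24x + 6
matching coefficients of g against c_0 f + c_1 Df + … from the top degree down determines the c_i
solution: c_0 = -2, c_1 = 1, c_2 = 2

p(D) = -2·I + D + 2·D^2, i.e. c_0 = -2, c_1 = 1, c_2 = 2


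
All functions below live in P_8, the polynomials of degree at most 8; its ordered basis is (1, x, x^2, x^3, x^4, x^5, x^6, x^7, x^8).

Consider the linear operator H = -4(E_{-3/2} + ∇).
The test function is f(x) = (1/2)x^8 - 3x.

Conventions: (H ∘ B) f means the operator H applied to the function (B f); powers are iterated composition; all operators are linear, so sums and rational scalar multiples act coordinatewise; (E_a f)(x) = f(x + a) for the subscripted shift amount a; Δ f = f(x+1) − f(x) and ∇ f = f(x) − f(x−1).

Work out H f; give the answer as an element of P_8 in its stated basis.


E_{-3/2} f = (1/2)x^8 - 6x^7 + (63/2)x^6 - (189/2)x^5 + (2835/16)x^4 - (1701/8)x^3 + (5103/32)x^2 - (2283/32)x + 8865/512
∇ f = 4x^7 - 14x^6 + 28x^5 - 35x^4 + 28x^3 - 14x^2 + 4x - 7/2
(E_{-3/2} + ∇) f = (1/2)x^8 - 2x^7 + (35/2)x^6 - (133/2)x^5 + (2275/16)x^4 - (1477/8)x^3 + (4655/32)x^2 - (2155/32)x + 7073/512
(-4(E_{-3/2} + ∇)) f = -2x^8 + 8x^7 - 70x^6 + 266x^5 - (2275/4)x^4 + (1477/2)x^3 - (4655/8)x^2 + (2155/8)x - 7073/128

g(x) = -2x^8 + 8x^7 - 70x^6 + 266x^5 - (2275/4)x^4 + (1477/2)x^3 - (4655/8)x^2 + (2155/8)x - 7073/128


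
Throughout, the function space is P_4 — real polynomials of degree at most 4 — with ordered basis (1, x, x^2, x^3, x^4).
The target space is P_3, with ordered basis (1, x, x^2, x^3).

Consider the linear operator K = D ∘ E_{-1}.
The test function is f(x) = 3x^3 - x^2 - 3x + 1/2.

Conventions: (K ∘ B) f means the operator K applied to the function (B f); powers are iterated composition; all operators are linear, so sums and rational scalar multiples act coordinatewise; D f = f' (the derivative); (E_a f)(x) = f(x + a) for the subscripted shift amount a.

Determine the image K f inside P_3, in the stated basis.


E_{-1} f = 3x^3 - 10x^2 + 8x - 1/2
D E_{-1} f = 9x^2 - 20x + 8

g(x) = 9x^2 - 20x + 8


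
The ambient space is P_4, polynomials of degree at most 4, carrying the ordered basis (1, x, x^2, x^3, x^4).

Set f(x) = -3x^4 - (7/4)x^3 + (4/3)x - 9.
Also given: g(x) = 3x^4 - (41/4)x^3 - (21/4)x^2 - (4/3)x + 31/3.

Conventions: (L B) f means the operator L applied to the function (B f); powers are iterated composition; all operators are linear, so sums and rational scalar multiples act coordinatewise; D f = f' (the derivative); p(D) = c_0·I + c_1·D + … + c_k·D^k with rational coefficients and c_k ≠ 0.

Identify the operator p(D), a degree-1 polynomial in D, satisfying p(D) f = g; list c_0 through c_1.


p(D) = -I + D, i.e. c_0 = -1, c_1 = 1

D^0 f = -3x^4 - (7/4)x^3 + (4/3)x - 9
D^1 f = -12x^3 - (21/4)x^2 + 4/3
matching coefficients of g against c_0 f + c_1 Df + … from the top degree down determines the c_i
solution: c_0 = -1, c_1 = 1


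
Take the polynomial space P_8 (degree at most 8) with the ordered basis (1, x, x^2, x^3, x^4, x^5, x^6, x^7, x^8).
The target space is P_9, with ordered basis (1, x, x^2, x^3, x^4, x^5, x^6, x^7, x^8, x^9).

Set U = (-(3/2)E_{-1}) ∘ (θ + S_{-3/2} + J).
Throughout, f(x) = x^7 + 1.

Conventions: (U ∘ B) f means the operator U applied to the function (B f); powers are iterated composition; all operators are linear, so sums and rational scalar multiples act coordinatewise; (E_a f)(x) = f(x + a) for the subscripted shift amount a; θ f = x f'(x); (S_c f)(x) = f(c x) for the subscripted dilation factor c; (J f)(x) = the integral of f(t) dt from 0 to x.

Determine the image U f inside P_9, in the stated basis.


the result is g(x) = -(3/16)x^8 + (4257/256)x^7 - (28455/256)x^6 + (84021/256)x^5 - (138915/256)x^4 + (138243/256)x^3 - (82677/256)x^2 + (27111/256)x - 3921/256

θ f = 7x^7
S_{-3/2} f = -(2187/128)x^7 + 1
J f = (1/8)x^8 + x
(θ + S_{-3/2} + J) f = (1/8)x^8 - (1291/128)x^7 + x + 1
E_{-1} (θ + S_{-3/2} + J) f = (1/8)x^8 - (1419/128)x^7 + (9485/128)x^6 - (28007/128)x^5 + (46305/128)x^4 - (46081/128)x^3 + (27559/128)x^2 - (9037/128)x + 1307/128
(-(3/2)E_{-1}) (θ + S_{-3/2} + J) f = -(3/16)x^8 + (4257/256)x^7 - (28455/256)x^6 + (84021/256)x^5 - (138915/256)x^4 + (138243/256)x^3 - (82677/256)x^2 + (27111/256)x - 3921/256


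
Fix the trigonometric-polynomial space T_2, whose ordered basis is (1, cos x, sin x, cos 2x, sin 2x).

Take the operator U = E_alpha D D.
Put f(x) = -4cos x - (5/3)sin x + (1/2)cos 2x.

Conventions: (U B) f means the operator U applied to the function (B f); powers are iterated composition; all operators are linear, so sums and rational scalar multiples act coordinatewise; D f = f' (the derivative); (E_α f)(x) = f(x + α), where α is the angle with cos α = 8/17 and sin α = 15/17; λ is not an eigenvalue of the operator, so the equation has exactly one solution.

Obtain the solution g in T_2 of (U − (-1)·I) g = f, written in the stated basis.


the result is g(x) = -(61/18)cos x + (5/2)sin x + (311/4134)cos 2x - (160/2067)sin 2x

write g with unknown coordinates in the stated basis and equate coefficients in (U − (-1)·I) g = f
solving from the highest basis element down gives g = -(61/18)cos x + (5/2)sin x + (311/4134)cos 2x - (160/2067)sin 2x
check: U g = -(11/18)cos x - (25/6)sin x + (878/2067)cos 2x + (160/2067)sin 2x
so U g − (-1)·g = -4cos x - (5/3)sin x + (1/2)cos 2x = f ✓


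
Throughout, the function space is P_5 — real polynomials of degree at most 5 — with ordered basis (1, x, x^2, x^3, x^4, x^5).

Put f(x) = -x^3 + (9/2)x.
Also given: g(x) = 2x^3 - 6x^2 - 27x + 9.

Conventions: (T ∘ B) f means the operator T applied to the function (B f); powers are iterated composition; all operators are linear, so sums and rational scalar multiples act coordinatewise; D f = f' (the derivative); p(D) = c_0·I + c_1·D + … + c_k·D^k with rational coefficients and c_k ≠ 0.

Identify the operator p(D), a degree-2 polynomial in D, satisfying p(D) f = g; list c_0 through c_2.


p(D) = -2·I + 2·D + 3·D^2, i.e. c_0 = -2, c_1 = 2, c_2 = 3

D^0 f = -x^3 + (9/2)x
D^1 f = -3x^2 + 9/2
D^2 f = -6x
matching coefficients of g against c_0 f + c_1 Df + … from the top degree down determines the c_i
solution: c_0 = -2, c_1 = 2, c_2 = 3


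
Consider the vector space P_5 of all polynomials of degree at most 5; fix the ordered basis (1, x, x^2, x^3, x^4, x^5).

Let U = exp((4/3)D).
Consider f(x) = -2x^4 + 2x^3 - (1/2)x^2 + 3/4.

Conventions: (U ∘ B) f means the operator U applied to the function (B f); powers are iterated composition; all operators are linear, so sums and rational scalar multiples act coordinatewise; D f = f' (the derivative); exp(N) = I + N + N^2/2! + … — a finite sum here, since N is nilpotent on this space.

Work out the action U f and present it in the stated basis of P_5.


g(x) = -2x^4 - (26/3)x^3 - (83/6)x^2 - (260/27)x - 557/324

order-1 term: -(32/3)x^3 + 8x^2 - (4/3)x
order-2 term: -(64/3)x^2 + (32/3)x - 8/9
order-3 term: -(512/27)x + 128/27
order-4 term: -512/81
the series for exp((4/3)D) f terminates at order 4
exp((4/3)D) f = -2x^4 - (26/3)x^3 - (83/6)x^2 - (260/27)x - 557/324


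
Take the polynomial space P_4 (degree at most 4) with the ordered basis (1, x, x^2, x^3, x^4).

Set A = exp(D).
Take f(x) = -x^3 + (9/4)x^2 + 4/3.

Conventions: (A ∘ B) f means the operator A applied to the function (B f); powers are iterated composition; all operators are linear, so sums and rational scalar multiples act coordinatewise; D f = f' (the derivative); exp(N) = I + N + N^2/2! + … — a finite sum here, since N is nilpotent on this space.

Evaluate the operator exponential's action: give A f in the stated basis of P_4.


g(x) = -x^3 - (3/4)x^2 + (3/2)x + 31/12

order-1 term: -3x^2 + (9/2)x
order-2 term: -3x + 9/4
order-3 term: -1
the series for exp(D) f terminates at order 3
exp(D) f = -x^3 - (3/4)x^2 + (3/2)x + 31/12


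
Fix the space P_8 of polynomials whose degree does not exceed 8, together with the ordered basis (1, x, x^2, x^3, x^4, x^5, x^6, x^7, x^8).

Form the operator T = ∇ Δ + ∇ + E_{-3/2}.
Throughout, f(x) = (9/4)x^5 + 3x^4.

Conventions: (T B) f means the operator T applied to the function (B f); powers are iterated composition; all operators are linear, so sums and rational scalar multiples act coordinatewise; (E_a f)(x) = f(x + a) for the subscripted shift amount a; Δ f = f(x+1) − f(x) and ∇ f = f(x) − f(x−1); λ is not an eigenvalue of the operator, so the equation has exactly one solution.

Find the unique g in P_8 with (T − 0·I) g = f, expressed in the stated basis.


g(x) = (9/4)x^5 + (69/8)x^4 - (447/8)x^3 - (3177/16)x^2 + (23037/64)x + 83859/128

write g with unknown coordinates in the stated basis and equate coefficients in (T − 0·I) g = f
solving from the highest basis element down gives g = (9/4)x^5 + (69/8)x^4 - (447/8)x^3 - (3177/16)x^2 + (23037/64)x + 83859/128
check: T g = (9/4)x^5 + 3x^4
so T g − 0·g = (9/4)x^5 + 3x^4 = f ✓


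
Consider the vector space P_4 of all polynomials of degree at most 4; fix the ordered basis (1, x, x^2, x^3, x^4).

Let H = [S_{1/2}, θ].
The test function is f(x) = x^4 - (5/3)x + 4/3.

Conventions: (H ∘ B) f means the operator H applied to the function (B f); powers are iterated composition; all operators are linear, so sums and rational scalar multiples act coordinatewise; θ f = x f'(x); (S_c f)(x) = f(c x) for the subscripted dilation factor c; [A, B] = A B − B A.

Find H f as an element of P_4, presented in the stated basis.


the image equals g(x) = 0

θ f = 4x^4 - (5/3)x
S_{1/2} θ f = (1/4)x^4 - (5/6)x
S_{1/2} f = (1/16)x^4 - (5/6)x + 4/3
θ S_{1/2} f = (1/4)x^4 - (5/6)x
[S_{1/2}, θ] f = 0


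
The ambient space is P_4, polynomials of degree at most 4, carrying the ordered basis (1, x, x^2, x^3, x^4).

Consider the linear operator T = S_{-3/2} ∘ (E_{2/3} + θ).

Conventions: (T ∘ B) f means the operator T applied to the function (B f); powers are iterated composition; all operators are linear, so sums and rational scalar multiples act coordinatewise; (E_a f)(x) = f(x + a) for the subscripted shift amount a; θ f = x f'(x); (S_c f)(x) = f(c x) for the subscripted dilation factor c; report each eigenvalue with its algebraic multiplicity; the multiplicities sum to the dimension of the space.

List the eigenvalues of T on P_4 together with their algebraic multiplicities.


image of 1: 1
image of x: -3x + 2/3
image of x^2: (27/4)x^2 - 2x + 4/9
image of x^3: -(27/2)x^3 + (9/2)x^2 - 2x + 8/27
image of x^4: (405/16)x^4 - 9x^3 + 6x^2 - (16/9)x + 16/81
the matrix is upper triangular; its diagonal is (1, -3, 27/4, -27/2, 405/16)
for a triangular matrix the eigenvalues are the diagonal entries, with algebraic multiplicity their repetition count

λ = -27/2 (multiplicity 1), λ = -3 (multiplicity 1), λ = 1 (multiplicity 1), λ = 27/4 (multiplicity 1), λ = 405/16 (multiplicity 1)


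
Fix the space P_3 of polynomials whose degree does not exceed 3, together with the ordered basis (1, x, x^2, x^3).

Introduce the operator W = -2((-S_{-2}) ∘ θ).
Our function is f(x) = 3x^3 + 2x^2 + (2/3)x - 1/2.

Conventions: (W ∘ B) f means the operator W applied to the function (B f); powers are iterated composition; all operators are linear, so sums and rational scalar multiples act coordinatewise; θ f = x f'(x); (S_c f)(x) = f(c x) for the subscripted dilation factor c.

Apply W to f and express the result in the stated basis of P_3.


θ f = 9x^3 + 4x^2 + (2/3)x
S_{-2} θ f = -72x^3 + 16x^2 - (4/3)x
(-S_{-2}) θ f = 72x^3 - 16x^2 + (4/3)x
(-2((-S_{-2}) ∘ θ)) f = -144x^3 + 32x^2 - (8/3)x

g(x) = -144x^3 + 32x^2 - (8/3)x


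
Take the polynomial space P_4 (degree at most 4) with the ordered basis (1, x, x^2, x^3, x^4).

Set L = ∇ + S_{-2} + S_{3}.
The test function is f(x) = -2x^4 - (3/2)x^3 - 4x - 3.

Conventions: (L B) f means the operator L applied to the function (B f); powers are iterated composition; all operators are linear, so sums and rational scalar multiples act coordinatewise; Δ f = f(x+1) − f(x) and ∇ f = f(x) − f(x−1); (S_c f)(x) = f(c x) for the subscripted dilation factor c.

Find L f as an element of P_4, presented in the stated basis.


g(x) = -194x^4 - (73/2)x^3 + (15/2)x^2 - (15/2)x - 19/2

∇ f = -8x^3 + (15/2)x^2 - (7/2)x - 7/2
S_{-2} f = -32x^4 + 12x^3 + 8x - 3
S_{3} f = -162x^4 - (81/2)x^3 - 12x - 3
(∇ + S_{-2} + S_{3}) f = -194x^4 - (73/2)x^3 + (15/2)x^2 - (15/2)x - 19/2


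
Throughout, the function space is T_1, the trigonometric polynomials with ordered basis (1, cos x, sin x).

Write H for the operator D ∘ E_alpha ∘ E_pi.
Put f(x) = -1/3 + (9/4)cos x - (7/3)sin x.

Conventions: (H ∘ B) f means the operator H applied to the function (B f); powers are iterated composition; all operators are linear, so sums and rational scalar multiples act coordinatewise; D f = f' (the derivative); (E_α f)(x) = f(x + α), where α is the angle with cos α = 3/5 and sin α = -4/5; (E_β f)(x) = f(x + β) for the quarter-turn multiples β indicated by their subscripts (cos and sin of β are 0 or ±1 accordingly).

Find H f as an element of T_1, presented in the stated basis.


E_pi f = -1/3 - (9/4)cos x + (7/3)sin x
E_alpha E_pi f = -1/3 - (193/60)cos x - (2/5)sin x
D E_alpha E_pi f = -(2/5)cos x + (193/60)sin x

g(x) = -(2/5)cos x + (193/60)sin x


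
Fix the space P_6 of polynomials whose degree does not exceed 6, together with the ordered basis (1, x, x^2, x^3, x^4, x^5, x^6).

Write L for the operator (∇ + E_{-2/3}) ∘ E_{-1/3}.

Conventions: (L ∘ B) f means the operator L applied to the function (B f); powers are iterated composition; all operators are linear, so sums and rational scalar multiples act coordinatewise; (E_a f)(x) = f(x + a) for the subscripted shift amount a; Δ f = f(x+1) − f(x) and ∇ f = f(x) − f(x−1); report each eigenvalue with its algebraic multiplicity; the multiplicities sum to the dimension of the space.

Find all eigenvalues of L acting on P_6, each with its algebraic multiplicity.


image of 1: 1
image of x: x
image of x^2: x^2 - 2/3
image of x^3: x^3 - 2x + 4/3
image of x^4: x^4 - 4x^2 + (16/3)x - 58/27
image of x^5: x^5 - (20/3)x^3 + (40/3)x^2 - (290/27)x + 260/81
image of x^6: x^6 - 10x^4 + (80/3)x^3 - (290/9)x^2 + (520/27)x - 374/81
the matrix is upper triangular; its diagonal is (1, 1, 1, 1, 1, 1, 1)
for a triangular matrix the eigenvalues are the diagonal entries, with algebraic multiplicity their repetition count

λ = 1 (multiplicity 7)


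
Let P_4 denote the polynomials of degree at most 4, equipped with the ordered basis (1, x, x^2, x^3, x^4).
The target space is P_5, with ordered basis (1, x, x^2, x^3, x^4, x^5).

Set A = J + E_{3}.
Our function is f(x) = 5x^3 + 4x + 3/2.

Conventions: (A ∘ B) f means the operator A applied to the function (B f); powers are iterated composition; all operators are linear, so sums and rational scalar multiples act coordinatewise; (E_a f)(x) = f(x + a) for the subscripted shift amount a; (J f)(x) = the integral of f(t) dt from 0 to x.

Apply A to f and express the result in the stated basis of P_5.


the image equals g(x) = (5/4)x^4 + 5x^3 + 47x^2 + (281/2)x + 297/2

J f = (5/4)x^4 + 2x^2 + (3/2)x
E_{3} f = 5x^3 + 45x^2 + 139x + 297/2
(J + E_{3}) f = (5/4)x^4 + 5x^3 + 47x^2 + (281/2)x + 297/2


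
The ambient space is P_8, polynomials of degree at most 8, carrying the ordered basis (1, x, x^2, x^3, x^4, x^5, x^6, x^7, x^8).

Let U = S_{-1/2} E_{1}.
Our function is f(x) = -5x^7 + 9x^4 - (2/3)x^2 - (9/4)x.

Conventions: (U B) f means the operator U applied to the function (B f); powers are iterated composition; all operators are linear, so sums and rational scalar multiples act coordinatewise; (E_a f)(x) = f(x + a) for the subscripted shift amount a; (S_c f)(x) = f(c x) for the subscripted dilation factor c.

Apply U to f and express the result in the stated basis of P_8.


the image equals g(x) = (5/128)x^7 - (35/64)x^6 + (105/32)x^5 - (83/8)x^4 + (139/8)x^3 - (155/12)x^2 + (31/24)x + 13/12

E_{1} f = -5x^7 - 35x^6 - 105x^5 - 166x^4 - 139x^3 - (155/3)x^2 - (31/12)x + 13/12
S_{-1/2} E_{1} f = (5/128)x^7 - (35/64)x^6 + (105/32)x^5 - (83/8)x^4 + (139/8)x^3 - (155/12)x^2 + (31/24)x + 13/12


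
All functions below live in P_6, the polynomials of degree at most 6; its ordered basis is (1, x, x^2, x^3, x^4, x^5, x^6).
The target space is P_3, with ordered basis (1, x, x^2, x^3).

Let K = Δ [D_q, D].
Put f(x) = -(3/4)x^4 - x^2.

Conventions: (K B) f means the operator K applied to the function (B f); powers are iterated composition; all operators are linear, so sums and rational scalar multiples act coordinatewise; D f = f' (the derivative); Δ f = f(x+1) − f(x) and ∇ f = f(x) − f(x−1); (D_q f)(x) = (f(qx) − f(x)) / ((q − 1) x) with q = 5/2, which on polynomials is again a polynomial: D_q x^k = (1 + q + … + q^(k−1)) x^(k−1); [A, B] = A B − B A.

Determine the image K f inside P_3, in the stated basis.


g(x) = (891/16)x + 891/32

D f = -3x^3 - 2x
D_q D f = -(117/4)x^2 - 2
D_q f = -(609/32)x^3 - (7/2)x
D D_q f = -(1827/32)x^2 - 7/2
[D_q, D] f = (891/32)x^2 + 3/2
Δ [D_q, D] f = (891/16)x + 891/32
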